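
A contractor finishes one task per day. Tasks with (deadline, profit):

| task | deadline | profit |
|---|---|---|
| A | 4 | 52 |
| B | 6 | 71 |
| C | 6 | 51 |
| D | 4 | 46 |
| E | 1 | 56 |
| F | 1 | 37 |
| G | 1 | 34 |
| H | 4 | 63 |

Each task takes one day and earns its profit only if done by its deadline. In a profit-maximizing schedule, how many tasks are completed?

By profit: B(d6,71), H(d4,63), E(d1,56), A(d4,52), C(d6,51), D(d4,46), F(d1,37), G(d1,34)
B→slot 6; H→slot 4; E→slot 1; A→slot 3; C→slot 5; D→slot 2; F skipped; G skipped.
6 of 8 scheduled.

6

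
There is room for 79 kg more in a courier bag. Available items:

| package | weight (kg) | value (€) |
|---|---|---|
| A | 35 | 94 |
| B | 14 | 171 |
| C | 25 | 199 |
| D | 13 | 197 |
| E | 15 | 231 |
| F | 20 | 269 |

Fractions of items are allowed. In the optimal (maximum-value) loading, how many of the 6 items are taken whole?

Order: E (231/15=15.40) > D (197/13=15.15) > F (269/20=13.45) > B (171/14=12.21) > C (199/25=7.96) > A (94/35=2.69)
Fill: take E (15 @ 231) → take D (13 @ 197) → take F (20 @ 269) → take B (14 @ 171) → take 17/25 of C → 135.32; 79/79 used.
4 item(s) taken whole; one partial (take 17/25 of C).

4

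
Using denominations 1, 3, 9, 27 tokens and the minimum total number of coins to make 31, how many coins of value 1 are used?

1

31 − 1×27→4 − 1×3→1 − 1×1→0
Count of 1: 1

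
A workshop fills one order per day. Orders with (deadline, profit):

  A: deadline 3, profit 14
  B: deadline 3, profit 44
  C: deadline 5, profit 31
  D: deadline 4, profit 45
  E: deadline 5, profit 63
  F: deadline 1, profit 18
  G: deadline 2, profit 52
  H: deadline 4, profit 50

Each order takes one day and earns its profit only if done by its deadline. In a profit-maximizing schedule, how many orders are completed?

5

By profit: E(d5,63), G(d2,52), H(d4,50), D(d4,45), B(d3,44), C(d5,31), F(d1,18), A(d3,14)
E→slot 5; G→slot 2; H→slot 4; D→slot 3; B→slot 1; C skipped; F skipped; A skipped.
5 of 8 scheduled.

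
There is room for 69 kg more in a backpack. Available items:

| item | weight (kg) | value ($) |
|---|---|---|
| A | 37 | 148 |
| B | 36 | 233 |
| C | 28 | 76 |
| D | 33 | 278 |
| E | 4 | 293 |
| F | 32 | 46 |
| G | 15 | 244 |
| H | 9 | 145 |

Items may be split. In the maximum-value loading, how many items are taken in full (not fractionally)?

Greedy by value/weight ratio, highest first.
Order: E (293/4=73.25) > G (244/15=16.27) > H (145/9=16.11) > D (278/33=8.42) > B (233/36=6.47) > A (148/37=4.00) > C (76/28=2.71) > F (46/32=1.44)
Fill: take E (4 @ 293) → take G (15 @ 244) → take H (9 @ 145) → take D (33 @ 278) → take 8/36 of B → 51.78; 69/69 used.
4 item(s) taken whole; one partial (take 8/36 of B).

4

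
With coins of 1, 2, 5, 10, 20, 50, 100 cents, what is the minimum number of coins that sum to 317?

Greedy: take as many of the largest coin as possible, then repeat with the remainder.
317 − 3×100→17 − 1×10→7 − 1×5→2 − 1×2→0
Total coins = 3 + 1 + 1 + 1 = 6

6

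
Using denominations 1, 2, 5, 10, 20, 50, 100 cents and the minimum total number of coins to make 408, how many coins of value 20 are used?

408 = 4×100 + 1×5 + 1×2 + 1×1
Count of 20: 0

0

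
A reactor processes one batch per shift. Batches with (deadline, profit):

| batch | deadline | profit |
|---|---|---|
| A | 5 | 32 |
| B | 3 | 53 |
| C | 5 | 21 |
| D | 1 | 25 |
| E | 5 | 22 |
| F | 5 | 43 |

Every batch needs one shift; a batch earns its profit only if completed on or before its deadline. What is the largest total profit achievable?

175

Take jobs in profit order; each goes to the latest open slot no later than its deadline.
By profit: B(d3,53), F(d5,43), A(d5,32), D(d1,25), E(d5,22), C(d5,21)
B→slot 3; F→slot 5; A→slot 4; D→slot 1; E→slot 2; C skipped.
Profit = 25 + 22 + 53 + 32 + 43 = 175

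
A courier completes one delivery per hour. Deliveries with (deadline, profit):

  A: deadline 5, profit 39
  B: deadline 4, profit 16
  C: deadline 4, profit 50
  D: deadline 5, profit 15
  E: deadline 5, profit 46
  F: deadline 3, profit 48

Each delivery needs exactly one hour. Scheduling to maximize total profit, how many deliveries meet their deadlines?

5

By profit: C(d4,50), F(d3,48), E(d5,46), A(d5,39), B(d4,16), D(d5,15)
C→slot 4; F→slot 3; E→slot 5; A→slot 2; B→slot 1; D skipped.
5 of 6 scheduled.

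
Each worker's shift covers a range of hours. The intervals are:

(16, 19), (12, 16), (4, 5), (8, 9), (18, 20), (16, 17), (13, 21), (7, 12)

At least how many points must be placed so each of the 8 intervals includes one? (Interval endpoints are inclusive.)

4

By right end: [4,5]  [8,9]  [7,12]  [12,16]  [16,17]  [16,19]  [18,20]  [13,21]
[4,5] uncovered → point at 5; [8,9] uncovered → point at 9; [12,16] uncovered → point at 16; [18,20] uncovered → point at 20.
Points: 5, 9, 16, 20 (4 total).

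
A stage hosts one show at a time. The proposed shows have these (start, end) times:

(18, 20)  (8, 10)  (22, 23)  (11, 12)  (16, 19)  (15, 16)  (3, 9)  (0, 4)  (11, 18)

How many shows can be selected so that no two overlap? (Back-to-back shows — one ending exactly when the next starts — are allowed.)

Sort by end time and greedily take each interval whose start is ≥ the last chosen end.
Sorted by end: (0,4)  (3,9)  (8,10)  (11,12)  (15,16)  (11,18)  (16,19)  (18,20)  (22,23)
take (0,4); take (8,10); take (11,12); take (15,16); take (16,19); skip (18,20); take (22,23).
Selected 6 shows.

6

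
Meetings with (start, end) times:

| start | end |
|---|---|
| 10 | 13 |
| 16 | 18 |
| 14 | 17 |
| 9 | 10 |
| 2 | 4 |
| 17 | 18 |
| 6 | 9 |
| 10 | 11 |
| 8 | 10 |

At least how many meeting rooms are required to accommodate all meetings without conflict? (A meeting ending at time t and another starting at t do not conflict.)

2

Events (time:±→running): 2:+→1 4:-→0 6:+→1 8:+→2 … peak 2.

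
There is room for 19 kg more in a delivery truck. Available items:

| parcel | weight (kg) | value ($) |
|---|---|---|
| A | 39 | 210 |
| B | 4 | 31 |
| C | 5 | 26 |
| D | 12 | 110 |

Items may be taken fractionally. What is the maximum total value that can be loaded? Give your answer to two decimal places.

Sort by value per unit weight and fill in that order.
Order: D (110/12=9.17) > B (31/4=7.75) > A (210/39=5.38) > C (26/5=5.20)
Fill: take D (12 @ 110) → take B (4 @ 31) → take 3/39 of A → 16.15; 19/19 used.
Total value = 157.15

157.15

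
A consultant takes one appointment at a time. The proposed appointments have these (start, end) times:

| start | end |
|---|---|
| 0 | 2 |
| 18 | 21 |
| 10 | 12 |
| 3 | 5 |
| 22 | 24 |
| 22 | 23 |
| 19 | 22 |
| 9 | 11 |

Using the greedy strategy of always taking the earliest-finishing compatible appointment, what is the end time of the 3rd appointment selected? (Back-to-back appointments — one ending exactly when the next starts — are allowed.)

Sort by end time and greedily take each interval whose start is ≥ the last chosen end.
Sorted by end: (0,2)  (3,5)  (9,11)  (10,12)  (18,21)  (19,22)  (22,23)  (22,24)
take (0,2); take (3,5); take (9,11); take (18,21); take (22,23).
Selected: (0,2) (3,5) (9,11) (18,21) (22,23)

11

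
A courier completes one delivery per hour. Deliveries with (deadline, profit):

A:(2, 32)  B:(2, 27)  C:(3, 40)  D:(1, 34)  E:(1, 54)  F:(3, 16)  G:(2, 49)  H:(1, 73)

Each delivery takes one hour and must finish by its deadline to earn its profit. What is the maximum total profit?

162

Profit order: H=73 E=54 G=49 C=40 D=34 A=32 B=27 F=16
Assign: H→slot 1, E skipped, G→slot 2, C→slot 3, D skipped, A skipped, B skipped, F skipped.
Slots: [1:H] [2:G] [3:C]
Profit = 73 + 49 + 40 = 162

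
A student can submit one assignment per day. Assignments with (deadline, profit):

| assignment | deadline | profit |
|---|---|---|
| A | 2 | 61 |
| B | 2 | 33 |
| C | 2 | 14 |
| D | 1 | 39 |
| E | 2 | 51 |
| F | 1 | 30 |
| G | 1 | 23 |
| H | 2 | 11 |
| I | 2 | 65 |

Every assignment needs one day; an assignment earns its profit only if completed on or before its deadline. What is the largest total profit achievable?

Profit order: I=65 A=61 E=51 D=39 B=33 F=30 G=23 C=14 H=11
Assign: I→slot 2, A→slot 1, E skipped, D skipped, B skipped, F skipped, G skipped, C skipped, H skipped.
Slots: [1:A] [2:I]
Profit = 61 + 65 = 126

126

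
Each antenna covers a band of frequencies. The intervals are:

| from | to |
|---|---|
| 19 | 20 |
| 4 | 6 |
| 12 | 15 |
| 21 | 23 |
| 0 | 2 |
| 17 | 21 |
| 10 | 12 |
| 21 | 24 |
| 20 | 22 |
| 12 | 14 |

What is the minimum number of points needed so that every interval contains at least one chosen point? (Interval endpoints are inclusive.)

Process intervals by earliest right end; each time one isn't hit yet, stab at its right endpoint.
Sorted: [0,2] [4,6] [10,12] [12,14] [12,15] [19,20] [17,21] [20,22] [21,23] [21,24]
{[0,2]} hit by 2; {[4,6]} hit by 6; {[10,12],[12,14],[12,15]} hit by 12; {[19,20],[17,21],[20,22]} hit by 20; {[21,23],[21,24]} hit by 23.
Points: 2, 6, 12, 20, 23 (5 total).

5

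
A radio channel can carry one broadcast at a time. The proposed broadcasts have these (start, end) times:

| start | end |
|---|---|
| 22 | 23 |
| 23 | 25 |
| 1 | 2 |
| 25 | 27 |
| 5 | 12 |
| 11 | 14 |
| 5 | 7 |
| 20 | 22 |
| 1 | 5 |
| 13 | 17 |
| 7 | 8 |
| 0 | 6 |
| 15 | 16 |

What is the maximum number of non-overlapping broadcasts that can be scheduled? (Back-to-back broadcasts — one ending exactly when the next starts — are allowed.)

9

Sort by end time and greedily take each interval whose start is ≥ the last chosen end.
Sorted by end: (1,2)  (1,5)  (0,6)  (5,7)  (7,8)  (5,12)  (11,14)  (15,16)  (13,17)  (20,22)  (22,23)  (23,25)  (25,27)
take (1,2); take (5,7); take (7,8); take (11,14); take (15,16); take (20,22); take (22,23); take (23,25); take (25,27).
Selected 9 broadcasts.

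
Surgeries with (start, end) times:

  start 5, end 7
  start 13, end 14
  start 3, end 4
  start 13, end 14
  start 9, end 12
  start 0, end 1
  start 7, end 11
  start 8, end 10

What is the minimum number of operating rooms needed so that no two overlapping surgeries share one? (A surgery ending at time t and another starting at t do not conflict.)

3

Count concurrent intervals with a sweep; the peak is the room count.
Events (time:±→running): 0:+→1 1:-→0 3:+→1 4:-→0 5:+→1 7:-→0 7:+→1 8:+→2 9:+→3 … peak 3.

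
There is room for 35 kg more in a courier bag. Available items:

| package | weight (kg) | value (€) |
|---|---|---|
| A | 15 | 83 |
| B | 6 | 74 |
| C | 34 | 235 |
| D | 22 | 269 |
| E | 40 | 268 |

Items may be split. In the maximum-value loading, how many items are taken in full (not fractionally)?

2

Greedy by value/weight ratio, highest first.
Order: B (74/6=12.33) > D (269/22=12.23) > C (235/34=6.91) > E (268/40=6.70) > A (83/15=5.53)
Fill: take B (6 @ 74) → take D (22 @ 269) → take 7/34 of C → 48.38; 35/35 used.
2 item(s) taken whole; one partial (take 7/34 of C).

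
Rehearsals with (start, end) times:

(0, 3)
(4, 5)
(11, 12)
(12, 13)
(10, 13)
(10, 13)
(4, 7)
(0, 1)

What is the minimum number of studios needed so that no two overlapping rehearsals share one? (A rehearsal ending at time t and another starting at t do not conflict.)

3

starts: [0, 0, 4, 4, 10, 10, 11, 12]
ends:   [1, 3, 5, 7, 12, 13, 13, 13]
s0→1 s0→2 e1→1 e3→0 s4→1 s4→2 e5→1 e7→0 s10→1 s10→2 s11→3  — peak 3.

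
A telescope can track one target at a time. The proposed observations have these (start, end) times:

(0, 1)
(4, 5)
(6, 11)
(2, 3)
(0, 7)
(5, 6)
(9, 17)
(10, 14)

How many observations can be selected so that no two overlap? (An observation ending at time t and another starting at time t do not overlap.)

Sort by end time and greedily take each interval whose start is ≥ the last chosen end.
Sorted by end: (0,1)  (2,3)  (4,5)  (5,6)  (0,7)  (6,11)  (10,14)  (9,17)
take (0,1); take (2,3); take (4,5); take (5,6); take (6,11); skip (9,17).
Selected 5 observations.

5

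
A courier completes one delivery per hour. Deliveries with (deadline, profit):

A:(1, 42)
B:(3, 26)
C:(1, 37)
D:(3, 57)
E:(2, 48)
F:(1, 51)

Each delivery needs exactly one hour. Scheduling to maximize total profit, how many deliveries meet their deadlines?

Sort by profit descending; place each in the latest free slot ≤ its deadline.
Profit order: D=57 F=51 E=48 A=42 C=37 B=26
Assign: D→slot 3, F→slot 1, E→slot 2, A skipped, C skipped, B skipped.
Slots: [1:F] [2:E] [3:D]
3 of 6 scheduled.

3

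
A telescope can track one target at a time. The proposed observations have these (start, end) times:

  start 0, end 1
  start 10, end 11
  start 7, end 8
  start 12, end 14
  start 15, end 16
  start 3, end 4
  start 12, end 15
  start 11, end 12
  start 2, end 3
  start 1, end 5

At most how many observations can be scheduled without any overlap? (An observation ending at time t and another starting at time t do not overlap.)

8

Greedy by earliest finish: after sorting by end time, pick each interval compatible with the last pick.
Sorted by end: (0,1)  (2,3)  (3,4)  (1,5)  (7,8)  (10,11)  (11,12)  (12,14)  (12,15)  (15,16)
take (0,1); take (2,3); take (3,4); skip (1,5); take (7,8); take (10,11); take (11,12); take (12,14); take (15,16).
Selected 8 observations.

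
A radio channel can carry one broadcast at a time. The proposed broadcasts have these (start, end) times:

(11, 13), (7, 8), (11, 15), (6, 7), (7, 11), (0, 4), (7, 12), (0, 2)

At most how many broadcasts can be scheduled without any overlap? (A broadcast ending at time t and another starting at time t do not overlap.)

4

By end time: (0,2), (0,4), (6,7), (7,8), (7,11), (7,12), (11,13), (11,15).
Pick (0,2); next start ≥ 2 → (6,7); next start ≥ 7 → (7,8); next start ≥ 8 → (11,13).
Selected 4 broadcasts.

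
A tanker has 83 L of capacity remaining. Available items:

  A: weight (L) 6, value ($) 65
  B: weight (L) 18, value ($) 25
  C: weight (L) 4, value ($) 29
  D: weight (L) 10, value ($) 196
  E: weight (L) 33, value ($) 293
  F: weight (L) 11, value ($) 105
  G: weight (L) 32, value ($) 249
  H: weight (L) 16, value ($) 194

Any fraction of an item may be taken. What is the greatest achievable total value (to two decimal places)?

907.47

Ratios (sorted): D 19.60, H 12.12, A 10.83, F 9.55, E 8.88, G 7.78, C 7.25, B 1.39
take D (10 @ 196); take H (16 @ 194); take A (6 @ 65); take F (11 @ 105); take E (33 @ 293); take 7/32 of G → 54.47. Capacity used 83/83.
Total value = 907.47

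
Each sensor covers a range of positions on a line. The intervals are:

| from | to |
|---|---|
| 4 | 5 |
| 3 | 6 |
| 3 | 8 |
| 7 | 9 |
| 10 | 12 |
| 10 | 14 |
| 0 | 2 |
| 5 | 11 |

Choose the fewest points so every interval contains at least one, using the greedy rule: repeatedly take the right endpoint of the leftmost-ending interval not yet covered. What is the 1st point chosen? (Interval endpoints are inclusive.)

Process intervals by earliest right end; each time one isn't hit yet, stab at its right endpoint.
Sorted: [0,2] [4,5] [3,6] [3,8] [7,9] [5,11] [10,12] [10,14]
{[0,2]} hit by 2; {[4,5],[3,6],[3,8]} hit by 5; {[7,9],[5,11]} hit by 9; {[10,12],[10,14]} hit by 12.
Points: 2, 5, 9, 12 (4 total).

2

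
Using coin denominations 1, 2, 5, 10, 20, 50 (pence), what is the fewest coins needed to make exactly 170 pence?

4

170 = 3×50 + 1×20
Total coins = 3 + 1 = 4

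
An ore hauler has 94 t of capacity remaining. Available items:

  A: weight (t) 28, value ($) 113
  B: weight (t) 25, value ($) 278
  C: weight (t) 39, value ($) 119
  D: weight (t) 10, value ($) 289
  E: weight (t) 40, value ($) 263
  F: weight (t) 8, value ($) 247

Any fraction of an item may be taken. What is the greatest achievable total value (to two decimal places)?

1121.39

Sort by value per unit weight and fill in that order.
Order: F (247/8=30.88) > D (289/10=28.90) > B (278/25=11.12) > E (263/40=6.58) > A (113/28=4.04) > C (119/39=3.05)
Fill: take F (8 @ 247) → take D (10 @ 289) → take B (25 @ 278) → take E (40 @ 263) → take 11/28 of A → 44.39; 94/94 used.
Total value = 1121.39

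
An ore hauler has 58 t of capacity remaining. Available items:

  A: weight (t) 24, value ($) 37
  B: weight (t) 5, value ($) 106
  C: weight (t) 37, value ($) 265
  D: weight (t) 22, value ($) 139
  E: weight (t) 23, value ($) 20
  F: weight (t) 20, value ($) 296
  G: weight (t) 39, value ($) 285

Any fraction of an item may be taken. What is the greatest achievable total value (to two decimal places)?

Sort by value per unit weight and fill in that order.
Order: B (106/5=21.20) > F (296/20=14.80) > G (285/39=7.31) > C (265/37=7.16) > D (139/22=6.32) > A (37/24=1.54) > E (20/23=0.87)
Fill: take B (5 @ 106) → take F (20 @ 296) → take 33/39 of G → 241.15; 58/58 used.
Total value = 643.15

643.15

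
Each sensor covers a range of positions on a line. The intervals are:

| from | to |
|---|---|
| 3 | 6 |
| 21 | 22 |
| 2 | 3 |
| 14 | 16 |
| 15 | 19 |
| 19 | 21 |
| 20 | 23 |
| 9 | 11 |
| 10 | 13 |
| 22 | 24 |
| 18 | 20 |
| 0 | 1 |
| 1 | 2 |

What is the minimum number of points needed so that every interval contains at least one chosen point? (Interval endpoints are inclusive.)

6

By right end: [0,1]  [1,2]  [2,3]  [3,6]  [9,11]  [10,13]  [14,16]  [15,19]  [18,20]  [19,21]  [21,22]  [20,23]  [22,24]
[0,1] uncovered → point at 1; [2,3] uncovered → point at 3; [9,11] uncovered → point at 11; [14,16] uncovered → point at 16; [18,20] uncovered → point at 20; [21,22] uncovered → point at 22.
Points: 1, 3, 11, 16, 20, 22 (6 total).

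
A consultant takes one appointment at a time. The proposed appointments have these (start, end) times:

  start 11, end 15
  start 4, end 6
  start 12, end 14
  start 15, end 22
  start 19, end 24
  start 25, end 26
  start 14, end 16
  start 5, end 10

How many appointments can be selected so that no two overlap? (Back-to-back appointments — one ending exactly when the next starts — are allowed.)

By end time: (4,6), (5,10), (12,14), (11,15), (14,16), (15,22), (19,24), (25,26).
Pick (4,6); next start ≥ 6 → (12,14); next start ≥ 14 → (14,16); next start ≥ 16 → (19,24); next start ≥ 24 → (25,26).
Selected 5 appointments.

5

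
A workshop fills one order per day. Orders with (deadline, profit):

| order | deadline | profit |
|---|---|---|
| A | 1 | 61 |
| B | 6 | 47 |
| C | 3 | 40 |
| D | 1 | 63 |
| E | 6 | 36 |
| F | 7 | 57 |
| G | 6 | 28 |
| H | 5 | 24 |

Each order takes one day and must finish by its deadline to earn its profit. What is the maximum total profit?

295

Take jobs in profit order; each goes to the latest open slot no later than its deadline.
By profit: D(d1,63), A(d1,61), F(d7,57), B(d6,47), C(d3,40), E(d6,36), G(d6,28), H(d5,24)
D→slot 1; A skipped; F→slot 7; B→slot 6; C→slot 3; E→slot 5; G→slot 4; H→slot 2.
Profit = 63 + 24 + 40 + 28 + 36 + 47 + 57 = 295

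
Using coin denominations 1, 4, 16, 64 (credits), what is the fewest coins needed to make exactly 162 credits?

Use the largest denomination that fits, subtract, and repeat.
162 − 2×64→34 − 2×16→2 − 2×1→0
Total coins = 2 + 2 + 2 = 6

6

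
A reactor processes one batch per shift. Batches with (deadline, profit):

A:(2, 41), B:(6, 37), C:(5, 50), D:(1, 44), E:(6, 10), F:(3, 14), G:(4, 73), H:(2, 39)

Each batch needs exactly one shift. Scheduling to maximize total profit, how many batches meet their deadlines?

6

Sort by profit descending; place each in the latest free slot ≤ its deadline.
By profit: G(d4,73), C(d5,50), D(d1,44), A(d2,41), H(d2,39), B(d6,37), F(d3,14), E(d6,10)
G→slot 4; C→slot 5; D→slot 1; A→slot 2; H skipped; B→slot 6; F→slot 3; E skipped.
6 of 8 scheduled.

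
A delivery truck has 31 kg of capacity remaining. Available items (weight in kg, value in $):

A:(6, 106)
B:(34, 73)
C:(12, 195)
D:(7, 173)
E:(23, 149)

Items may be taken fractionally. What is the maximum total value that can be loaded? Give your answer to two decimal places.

Sort by value per unit weight and fill in that order.
Order: D (173/7=24.71) > A (106/6=17.67) > C (195/12=16.25) > E (149/23=6.48) > B (73/34=2.15)
Fill: take D (7 @ 173) → take A (6 @ 106) → take C (12 @ 195) → take 6/23 of E → 38.87; 31/31 used.
Total value = 512.87

512.87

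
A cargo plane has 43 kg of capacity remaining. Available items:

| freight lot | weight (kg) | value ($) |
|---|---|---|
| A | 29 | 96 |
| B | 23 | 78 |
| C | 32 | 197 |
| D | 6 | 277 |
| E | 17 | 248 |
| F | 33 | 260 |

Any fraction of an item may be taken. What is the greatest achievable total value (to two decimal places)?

682.58

Greedy by value/weight ratio, highest first.
Order: D (277/6=46.17) > E (248/17=14.59) > F (260/33=7.88) > C (197/32=6.16) > B (78/23=3.39) > A (96/29=3.31)
Fill: take D (6 @ 277) → take E (17 @ 248) → take 20/33 of F → 157.58; 43/43 used.
Total value = 682.58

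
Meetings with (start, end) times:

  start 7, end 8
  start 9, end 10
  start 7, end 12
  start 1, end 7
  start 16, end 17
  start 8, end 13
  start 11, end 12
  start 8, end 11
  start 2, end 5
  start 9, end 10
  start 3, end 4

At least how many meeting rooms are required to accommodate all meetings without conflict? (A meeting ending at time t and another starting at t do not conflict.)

5

The answer is the maximum number of intervals overlapping at any instant.
starts: [1, 2, 3, 7, 7, 8, 8, 9, 9, 11, 16]
ends:   [4, 5, 7, 8, 10, 10, 11, 12, 12, 13, 17]
s1→1 s2→2 s3→3 e4→2 e5→1 e7→0 s7→1 s7→2 e8→1 s8→2 s8→3 s9→4 s9→5  — peak 5.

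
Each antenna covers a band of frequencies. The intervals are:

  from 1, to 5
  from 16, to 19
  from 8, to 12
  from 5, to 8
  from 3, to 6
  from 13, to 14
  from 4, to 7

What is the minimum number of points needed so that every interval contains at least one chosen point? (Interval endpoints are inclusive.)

4

Process intervals by earliest right end; each time one isn't hit yet, stab at its right endpoint.
Sorted: [1,5] [3,6] [4,7] [5,8] [8,12] [13,14] [16,19]
{[1,5],[3,6],[4,7],[5,8]} hit by 5; {[8,12]} hit by 12; {[13,14]} hit by 14; {[16,19]} hit by 19.
Points: 5, 12, 14, 19 (4 total).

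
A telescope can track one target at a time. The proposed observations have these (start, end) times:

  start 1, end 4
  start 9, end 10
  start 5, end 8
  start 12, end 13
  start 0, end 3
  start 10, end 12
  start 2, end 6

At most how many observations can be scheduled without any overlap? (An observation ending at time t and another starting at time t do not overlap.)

By end time: (0,3), (1,4), (2,6), (5,8), (9,10), (10,12), (12,13).
Pick (0,3); next start ≥ 3 → (5,8); next start ≥ 8 → (9,10); next start ≥ 10 → (10,12); next start ≥ 12 → (12,13).
Selected 5 observations.

5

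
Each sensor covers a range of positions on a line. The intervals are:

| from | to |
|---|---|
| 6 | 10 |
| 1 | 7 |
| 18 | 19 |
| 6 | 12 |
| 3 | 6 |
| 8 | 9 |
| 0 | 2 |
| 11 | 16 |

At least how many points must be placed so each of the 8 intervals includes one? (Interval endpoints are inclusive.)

5

Process intervals by earliest right end; each time one isn't hit yet, stab at its right endpoint.
By right end: [0,2]  [3,6]  [1,7]  [8,9]  [6,10]  [6,12]  [11,16]  [18,19]
[0,2] uncovered → point at 2; [3,6] uncovered → point at 6; [8,9] uncovered → point at 9; [11,16] uncovered → point at 16; [18,19] uncovered → point at 19.
Points: 2, 6, 9, 16, 19 (5 total).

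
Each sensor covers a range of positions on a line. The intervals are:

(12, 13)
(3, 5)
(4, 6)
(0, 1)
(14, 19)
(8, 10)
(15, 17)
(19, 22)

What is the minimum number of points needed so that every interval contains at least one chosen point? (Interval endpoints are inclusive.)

6

By right end: [0,1]  [3,5]  [4,6]  [8,10]  [12,13]  [15,17]  [14,19]  [19,22]
[0,1] uncovered → point at 1; [3,5] uncovered → point at 5; [8,10] uncovered → point at 10; [12,13] uncovered → point at 13; [15,17] uncovered → point at 17; [19,22] uncovered → point at 22.
Points: 1, 5, 10, 13, 17, 22 (6 total).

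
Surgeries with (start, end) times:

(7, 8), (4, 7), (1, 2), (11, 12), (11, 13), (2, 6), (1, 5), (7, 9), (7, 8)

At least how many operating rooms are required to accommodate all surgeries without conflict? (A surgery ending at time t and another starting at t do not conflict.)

3

The answer is the maximum number of intervals overlapping at any instant.
Events (time:±→running): 1:+→1 1:+→2 2:-→1 2:+→2 4:+→3 … peak 3.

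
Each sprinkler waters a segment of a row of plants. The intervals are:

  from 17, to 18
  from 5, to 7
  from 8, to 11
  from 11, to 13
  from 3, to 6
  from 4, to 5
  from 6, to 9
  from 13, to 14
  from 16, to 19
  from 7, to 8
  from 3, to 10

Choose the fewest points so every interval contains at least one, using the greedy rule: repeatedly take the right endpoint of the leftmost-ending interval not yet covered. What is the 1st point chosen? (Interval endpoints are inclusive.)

Sort by right endpoint; whenever an interval is uncovered, place a point at its right end.
Sorted: [4,5] [3,6] [5,7] [7,8] [6,9] [3,10] [8,11] [11,13] [13,14] [17,18] [16,19]
{[4,5],[3,6],[5,7]} hit by 5; {[7,8],[6,9],[3,10],[8,11]} hit by 8; {[11,13],[13,14]} hit by 13; {[17,18],[16,19]} hit by 18.
Points: 5, 8, 13, 18 (4 total).

5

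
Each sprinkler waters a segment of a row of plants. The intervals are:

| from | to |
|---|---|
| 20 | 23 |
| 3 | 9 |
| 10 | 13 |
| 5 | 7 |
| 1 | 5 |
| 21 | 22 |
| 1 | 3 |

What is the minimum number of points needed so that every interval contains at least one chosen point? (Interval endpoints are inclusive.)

Sort by right endpoint; whenever an interval is uncovered, place a point at its right end.
Sorted: [1,3] [1,5] [5,7] [3,9] [10,13] [21,22] [20,23]
{[1,3],[1,5]} hit by 3; {[5,7],[3,9]} hit by 7; {[10,13]} hit by 13; {[21,22],[20,23]} hit by 22.
Points: 3, 7, 13, 22 (4 total).

4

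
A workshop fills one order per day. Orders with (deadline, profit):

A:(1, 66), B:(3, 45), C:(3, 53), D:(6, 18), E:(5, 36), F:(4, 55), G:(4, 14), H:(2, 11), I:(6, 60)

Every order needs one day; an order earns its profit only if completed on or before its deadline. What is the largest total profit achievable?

Profit order: A=66 I=60 F=55 C=53 B=45 E=36 D=18 G=14 H=11
Assign: A→slot 1, I→slot 6, F→slot 4, C→slot 3, B→slot 2, E→slot 5, D skipped, G skipped, H skipped.
Slots: [1:A] [2:B] [3:C] [4:F] [5:E] [6:I]
Profit = 66 + 45 + 53 + 55 + 36 + 60 = 315

315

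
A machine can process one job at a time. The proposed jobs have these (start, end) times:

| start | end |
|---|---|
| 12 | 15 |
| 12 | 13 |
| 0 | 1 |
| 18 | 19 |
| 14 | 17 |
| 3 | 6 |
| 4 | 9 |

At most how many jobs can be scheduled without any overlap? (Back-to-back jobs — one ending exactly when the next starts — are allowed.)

5

Sorted by end: (0,1)  (3,6)  (4,9)  (12,13)  (12,15)  (14,17)  (18,19)
take (0,1); take (3,6); skip (4,9); take (12,13); skip (12,15); take (14,17); take (18,19).
Selected 5 jobs.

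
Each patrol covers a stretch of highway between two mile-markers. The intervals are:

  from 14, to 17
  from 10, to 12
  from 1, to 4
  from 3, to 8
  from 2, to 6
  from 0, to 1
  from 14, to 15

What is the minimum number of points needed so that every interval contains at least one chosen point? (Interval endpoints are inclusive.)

4

By right end: [0,1]  [1,4]  [2,6]  [3,8]  [10,12]  [14,15]  [14,17]
[0,1] uncovered → point at 1; [2,6] uncovered → point at 6; [10,12] uncovered → point at 12; [14,15] uncovered → point at 15.
Points: 1, 6, 12, 15 (4 total).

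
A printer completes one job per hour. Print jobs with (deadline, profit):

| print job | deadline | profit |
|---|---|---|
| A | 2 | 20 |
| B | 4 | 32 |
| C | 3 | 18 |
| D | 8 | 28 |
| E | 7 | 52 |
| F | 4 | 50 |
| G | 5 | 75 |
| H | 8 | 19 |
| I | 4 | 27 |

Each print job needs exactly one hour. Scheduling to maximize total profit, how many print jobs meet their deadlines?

By profit: G(d5,75), E(d7,52), F(d4,50), B(d4,32), D(d8,28), I(d4,27), A(d2,20), H(d8,19), C(d3,18)
G→slot 5; E→slot 7; F→slot 4; B→slot 3; D→slot 8; I→slot 2; A→slot 1; H→slot 6; C skipped.
8 of 9 scheduled.

8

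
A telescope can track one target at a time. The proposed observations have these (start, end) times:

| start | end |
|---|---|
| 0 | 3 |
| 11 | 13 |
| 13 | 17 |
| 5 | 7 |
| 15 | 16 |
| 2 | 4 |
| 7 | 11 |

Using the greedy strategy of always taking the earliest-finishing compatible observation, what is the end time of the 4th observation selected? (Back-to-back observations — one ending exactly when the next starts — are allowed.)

By end time: (0,3), (2,4), (5,7), (7,11), (11,13), (15,16), (13,17).
Pick (0,3); next start ≥ 3 → (5,7); next start ≥ 7 → (7,11); next start ≥ 11 → (11,13); next start ≥ 13 → (15,16).
Selected: (0,3) (5,7) (7,11) (11,13) (15,16)

13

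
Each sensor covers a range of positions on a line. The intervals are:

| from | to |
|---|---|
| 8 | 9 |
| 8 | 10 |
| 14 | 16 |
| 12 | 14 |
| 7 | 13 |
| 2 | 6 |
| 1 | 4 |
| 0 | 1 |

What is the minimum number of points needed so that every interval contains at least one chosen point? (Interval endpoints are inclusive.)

Process intervals by earliest right end; each time one isn't hit yet, stab at its right endpoint.
By right end: [0,1]  [1,4]  [2,6]  [8,9]  [8,10]  [7,13]  [12,14]  [14,16]
[0,1] uncovered → point at 1; [2,6] uncovered → point at 6; [8,9] uncovered → point at 9; [12,14] uncovered → point at 14.
Points: 1, 6, 9, 14 (4 total).

4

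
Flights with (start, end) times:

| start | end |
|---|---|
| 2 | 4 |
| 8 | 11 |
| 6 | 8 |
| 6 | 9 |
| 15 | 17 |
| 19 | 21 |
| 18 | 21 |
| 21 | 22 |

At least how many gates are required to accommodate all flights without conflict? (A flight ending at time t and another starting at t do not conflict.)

2

Events (time:±→running): 2:+→1 4:-→0 6:+→1 6:+→2 … peak 2.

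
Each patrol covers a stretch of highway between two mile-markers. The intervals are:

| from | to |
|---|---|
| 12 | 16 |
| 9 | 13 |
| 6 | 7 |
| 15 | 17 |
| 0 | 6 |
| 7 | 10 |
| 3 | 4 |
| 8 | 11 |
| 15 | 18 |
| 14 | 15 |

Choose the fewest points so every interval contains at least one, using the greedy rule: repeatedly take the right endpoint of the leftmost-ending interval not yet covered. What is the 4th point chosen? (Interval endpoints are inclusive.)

15

Process intervals by earliest right end; each time one isn't hit yet, stab at its right endpoint.
Sorted: [3,4] [0,6] [6,7] [7,10] [8,11] [9,13] [14,15] [12,16] [15,17] [15,18]
{[3,4],[0,6]} hit by 4; {[6,7],[7,10]} hit by 7; {[8,11],[9,13]} hit by 11; {[14,15],[12,16],[15,17],[15,18]} hit by 15.
Points: 4, 7, 11, 15 (4 total).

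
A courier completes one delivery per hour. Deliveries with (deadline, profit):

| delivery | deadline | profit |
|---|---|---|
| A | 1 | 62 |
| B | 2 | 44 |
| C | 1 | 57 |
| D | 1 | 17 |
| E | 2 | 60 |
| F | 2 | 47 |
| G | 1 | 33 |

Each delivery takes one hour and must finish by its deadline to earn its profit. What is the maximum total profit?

Sort by profit descending; place each in the latest free slot ≤ its deadline.
By profit: A(d1,62), E(d2,60), C(d1,57), F(d2,47), B(d2,44), G(d1,33), D(d1,17)
A→slot 1; E→slot 2; C skipped; F skipped; B skipped; G skipped; D skipped.
Profit = 62 + 60 = 122

122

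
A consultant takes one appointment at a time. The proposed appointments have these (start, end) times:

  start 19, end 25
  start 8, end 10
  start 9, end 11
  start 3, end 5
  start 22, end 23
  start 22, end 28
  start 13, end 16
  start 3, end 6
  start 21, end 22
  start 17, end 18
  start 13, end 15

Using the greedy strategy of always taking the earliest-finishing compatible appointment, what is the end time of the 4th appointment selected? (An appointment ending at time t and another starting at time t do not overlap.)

Sorted by end: (3,5)  (3,6)  (8,10)  (9,11)  (13,15)  (13,16)  (17,18)  (21,22)  (22,23)  (19,25)  (22,28)
take (3,5); take (8,10); skip (9,11); take (13,15); skip (13,16); take (17,18); take (21,22); take (22,23); skip (22,28).
Selected: (3,5) (8,10) (13,15) (17,18) (21,22) (22,23)

18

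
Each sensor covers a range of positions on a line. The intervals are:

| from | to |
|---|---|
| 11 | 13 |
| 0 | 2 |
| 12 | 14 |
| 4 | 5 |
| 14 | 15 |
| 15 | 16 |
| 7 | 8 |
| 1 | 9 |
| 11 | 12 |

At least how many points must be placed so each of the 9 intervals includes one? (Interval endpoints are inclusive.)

5

By right end: [0,2]  [4,5]  [7,8]  [1,9]  [11,12]  [11,13]  [12,14]  [14,15]  [15,16]
[0,2] uncovered → point at 2; [4,5] uncovered → point at 5; [7,8] uncovered → point at 8; [11,12] uncovered → point at 12; [14,15] uncovered → point at 15.
Points: 2, 5, 8, 12, 15 (5 total).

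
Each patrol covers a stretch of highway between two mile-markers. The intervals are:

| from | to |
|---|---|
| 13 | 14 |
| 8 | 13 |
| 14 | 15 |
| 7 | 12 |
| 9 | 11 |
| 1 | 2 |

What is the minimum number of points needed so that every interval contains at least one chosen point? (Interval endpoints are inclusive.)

3

By right end: [1,2]  [9,11]  [7,12]  [8,13]  [13,14]  [14,15]
[1,2] uncovered → point at 2; [9,11] uncovered → point at 11; [13,14] uncovered → point at 14.
Points: 2, 11, 14 (3 total).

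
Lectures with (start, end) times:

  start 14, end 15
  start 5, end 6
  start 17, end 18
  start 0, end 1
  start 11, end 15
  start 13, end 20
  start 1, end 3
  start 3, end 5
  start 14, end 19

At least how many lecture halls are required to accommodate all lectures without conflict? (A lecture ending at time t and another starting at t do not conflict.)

4

Events (time:±→running): 0:+→1 1:-→0 1:+→1 3:-→0 3:+→1 5:-→0 5:+→1 6:-→0 11:+→1 13:+→2 14:+→3 14:+→4 … peak 4.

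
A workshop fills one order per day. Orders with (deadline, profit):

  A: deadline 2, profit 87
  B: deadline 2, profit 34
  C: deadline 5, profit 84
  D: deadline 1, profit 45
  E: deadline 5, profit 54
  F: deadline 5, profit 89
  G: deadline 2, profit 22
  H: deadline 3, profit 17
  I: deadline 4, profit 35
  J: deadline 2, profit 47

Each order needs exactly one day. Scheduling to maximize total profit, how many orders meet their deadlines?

Profit order: F=89 A=87 C=84 E=54 J=47 D=45 I=35 B=34 G=22 H=17
Assign: F→slot 5, A→slot 2, C→slot 4, E→slot 3, J→slot 1, D skipped, I skipped, B skipped, G skipped, H skipped.
Slots: [1:J] [2:A] [3:E] [4:C] [5:F]
5 of 10 scheduled.

5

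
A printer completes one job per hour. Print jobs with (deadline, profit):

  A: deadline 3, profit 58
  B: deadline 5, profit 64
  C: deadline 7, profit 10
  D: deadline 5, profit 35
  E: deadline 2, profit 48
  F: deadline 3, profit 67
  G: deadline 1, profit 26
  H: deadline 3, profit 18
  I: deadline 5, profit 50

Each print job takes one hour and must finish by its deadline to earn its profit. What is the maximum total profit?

297

Take jobs in profit order; each goes to the latest open slot no later than its deadline.
Profit order: F=67 B=64 A=58 I=50 E=48 D=35 G=26 H=18 C=10
Assign: F→slot 3, B→slot 5, A→slot 2, I→slot 4, E→slot 1, D skipped, G skipped, H skipped, C→slot 7.
Slots: [1:E] [2:A] [3:F] [4:I] [5:B] [7:C]
Profit = 48 + 58 + 67 + 50 + 64 + 10 = 297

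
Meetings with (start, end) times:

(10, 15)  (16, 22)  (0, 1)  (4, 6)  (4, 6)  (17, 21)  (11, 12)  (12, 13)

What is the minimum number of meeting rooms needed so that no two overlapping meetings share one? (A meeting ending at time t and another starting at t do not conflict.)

2

Count concurrent intervals with a sweep; the peak is the room count.
starts: [0, 4, 4, 10, 11, 12, 16, 17]
ends:   [1, 6, 6, 12, 13, 15, 21, 22]
s0→1 e1→0 s4→1 s4→2  — peak 2.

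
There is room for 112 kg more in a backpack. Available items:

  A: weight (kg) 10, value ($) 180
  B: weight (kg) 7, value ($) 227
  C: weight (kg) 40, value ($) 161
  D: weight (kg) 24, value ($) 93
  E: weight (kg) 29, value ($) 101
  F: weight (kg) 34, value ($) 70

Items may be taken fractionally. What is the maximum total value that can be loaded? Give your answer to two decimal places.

766.12

Greedy by value/weight ratio, highest first.
Ratios (sorted): B 32.43, A 18.00, C 4.03, D 3.88, E 3.48, F 2.06
take B (7 @ 227); take A (10 @ 180); take C (40 @ 161); take D (24 @ 93); take E (29 @ 101); take 2/34 of F → 4.12. Capacity used 112/112.
Total value = 766.12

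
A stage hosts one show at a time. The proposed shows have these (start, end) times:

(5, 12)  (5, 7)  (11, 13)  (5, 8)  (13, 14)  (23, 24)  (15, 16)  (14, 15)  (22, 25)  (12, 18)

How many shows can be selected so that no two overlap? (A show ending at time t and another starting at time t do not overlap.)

6

By end time: (5,7), (5,8), (5,12), (11,13), (13,14), (14,15), (15,16), (12,18), (23,24), (22,25).
Pick (5,7); next start ≥ 7 → (11,13); next start ≥ 13 → (13,14); next start ≥ 14 → (14,15); next start ≥ 15 → (15,16); next start ≥ 16 → (23,24).
Selected 6 shows.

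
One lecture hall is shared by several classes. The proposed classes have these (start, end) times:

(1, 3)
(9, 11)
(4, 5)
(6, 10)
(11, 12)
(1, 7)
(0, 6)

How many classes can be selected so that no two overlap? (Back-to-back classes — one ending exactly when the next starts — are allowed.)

4

Sort by end time and greedily take each interval whose start is ≥ the last chosen end.
Sorted by end: (1,3)  (4,5)  (0,6)  (1,7)  (6,10)  (9,11)  (11,12)
take (1,3); take (4,5); take (6,10); skip (9,11); take (11,12).
Selected 4 classes.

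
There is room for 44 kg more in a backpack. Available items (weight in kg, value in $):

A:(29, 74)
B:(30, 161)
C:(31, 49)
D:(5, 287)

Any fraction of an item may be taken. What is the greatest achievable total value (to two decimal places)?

Sort by value per unit weight and fill in that order.
Ratios (sorted): D 57.40, B 5.37, A 2.55, C 1.58
take D (5 @ 287); take B (30 @ 161); take 9/29 of A → 22.97. Capacity used 44/44.
Total value = 470.97

470.97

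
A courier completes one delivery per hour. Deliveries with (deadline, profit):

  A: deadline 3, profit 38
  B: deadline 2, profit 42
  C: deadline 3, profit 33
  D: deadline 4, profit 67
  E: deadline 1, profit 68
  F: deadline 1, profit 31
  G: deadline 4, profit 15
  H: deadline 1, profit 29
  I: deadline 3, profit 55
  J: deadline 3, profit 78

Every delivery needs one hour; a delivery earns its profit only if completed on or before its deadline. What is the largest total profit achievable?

268

Sort by profit descending; place each in the latest free slot ≤ its deadline.
By profit: J(d3,78), E(d1,68), D(d4,67), I(d3,55), B(d2,42), A(d3,38), C(d3,33), F(d1,31), H(d1,29), G(d4,15)
J→slot 3; E→slot 1; D→slot 4; I→slot 2; B skipped; A skipped; C skipped; F skipped; H skipped; G skipped.
Profit = 68 + 55 + 78 + 67 = 268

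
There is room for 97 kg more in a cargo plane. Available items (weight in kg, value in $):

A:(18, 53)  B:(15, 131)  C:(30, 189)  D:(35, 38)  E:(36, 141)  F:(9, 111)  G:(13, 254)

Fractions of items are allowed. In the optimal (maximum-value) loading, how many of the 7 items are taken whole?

Greedy by value/weight ratio, highest first.
Ratios (sorted): G 19.54, F 12.33, B 8.73, C 6.30, E 3.92, A 2.94, D 1.09
take G (13 @ 254); take F (9 @ 111); take B (15 @ 131); take C (30 @ 189); take 30/36 of E → 117.50. Capacity used 97/97.
4 item(s) taken whole; one partial (take 30/36 of E).

4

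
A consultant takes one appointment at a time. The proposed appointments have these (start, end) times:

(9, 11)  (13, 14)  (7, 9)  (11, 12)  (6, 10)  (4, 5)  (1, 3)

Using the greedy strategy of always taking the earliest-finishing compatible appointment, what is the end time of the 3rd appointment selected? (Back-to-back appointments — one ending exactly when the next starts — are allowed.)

9

Sort by end time and greedily take each interval whose start is ≥ the last chosen end.
By end time: (1,3), (4,5), (7,9), (6,10), (9,11), (11,12), (13,14).
Pick (1,3); next start ≥ 3 → (4,5); next start ≥ 5 → (7,9); next start ≥ 9 → (9,11); next start ≥ 11 → (11,12); next start ≥ 12 → (13,14).
Selected: (1,3) (4,5) (7,9) (9,11) (11,12) (13,14)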